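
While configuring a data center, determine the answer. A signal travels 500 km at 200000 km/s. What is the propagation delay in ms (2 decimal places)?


Given: distance = 500 km, speed = 200000 km/s
Delay = distance / speed = 500 / 200000 seconds
Delay in ms = 500 * 1000 / 200000
Delay = 2.5000 ms
Rounded to 2 dp = 2.50 ms

2.50


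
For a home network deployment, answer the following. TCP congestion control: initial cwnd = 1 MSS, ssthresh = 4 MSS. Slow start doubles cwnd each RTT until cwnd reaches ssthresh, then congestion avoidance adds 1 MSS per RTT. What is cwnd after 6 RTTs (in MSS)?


RTT 0: cwnd = 1 MSS (initial)
RTT 1: cwnd = 2 MSS (slow start, doubled)
RTT 2: cwnd = 4 MSS (slow start, doubled)
RTT 3: cwnd = 5 MSS (congestion avoidance, +1)
RTT 4: cwnd = 6 MSS (congestion avoidance, +1)
RTT 5: cwnd = 7 MSS (congestion avoidance, +1)
RTT 6: cwnd = 8 MSS (congestion avoidance, +1)

8


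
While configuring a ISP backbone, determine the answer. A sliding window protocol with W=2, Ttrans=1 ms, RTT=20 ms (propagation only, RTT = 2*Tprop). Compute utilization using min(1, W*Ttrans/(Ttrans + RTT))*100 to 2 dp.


Given: W = 2, Ttrans = 1 ms, RTT = 20 ms (= 2 * Tprop, Tprop = 10 ms)
Cycle time = Ttrans + RTT = 1 + 20 = 21 ms (first packet sent until its ACK returns)
W * Ttrans = 2 * 1 = 2 ms of sending per cycle
W * Ttrans / (Ttrans + RTT) = 2 / 21 = 0.095238
U = min(1, 0.095238) = 0.095238
U% = 9.52%

9.52


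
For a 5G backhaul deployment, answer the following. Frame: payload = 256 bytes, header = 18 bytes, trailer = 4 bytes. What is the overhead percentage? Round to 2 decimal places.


Given: payload = 256 B, header = 18 B, trailer = 4 B
Overhead bytes = header + trailer = 18 + 4 = 22
Total frame = payload + overhead = 256 + 22 = 278
Overhead % = 22 / 278 * 100 = 7.9137% -> 7.91% (2 dp)

7.91


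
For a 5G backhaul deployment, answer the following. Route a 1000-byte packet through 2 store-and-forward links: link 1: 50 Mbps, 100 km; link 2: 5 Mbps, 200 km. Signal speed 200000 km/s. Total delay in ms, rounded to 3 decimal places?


Packet = 1000 bytes = 8000 bits. Store-and-forward: sum (t_trans + t_prop) per link.
Link 1: t_trans = 8000/(50*10^6) s = 0.1600 ms; t_prop = 100/200000 s = 0.5000 ms; subtotal = 0.6600 ms
Link 2: t_trans = 8000/(5*10^6) s = 1.6000 ms; t_prop = 200/200000 s = 1.0000 ms; subtotal = 2.6000 ms
End-to-end = 0.6600 + 2.6000 = 3.2600 ms -> 3.260 ms (3 dp)

3.260


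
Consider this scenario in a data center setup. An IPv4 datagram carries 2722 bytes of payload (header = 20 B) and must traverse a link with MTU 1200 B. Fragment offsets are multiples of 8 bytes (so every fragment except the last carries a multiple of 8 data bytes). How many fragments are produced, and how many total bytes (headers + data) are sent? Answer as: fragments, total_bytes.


Max data per non-final fragment = floor((MTU - header)/8)*8 = floor((1200 - 20)/8)*8 = floor(1180/8)*8 = 1176 B
Final fragment needs no 8-byte alignment: it can carry up to MTU - header = 1180 B
Non-final fragments needed = ceil((payload - 1180) / 1176) = ceil(1542/1176) = ceil(1.3112) = 2
Number of fragments = 2 + 1 = 3
Fragment sizes (data): 2 * 1176 B + 370 B (last, 370 <= 1180 OK)
Total bytes sent = payload + n_frags * header = 2722 + 3*20 = 2722 + 60 = 2782 B

3, 2782


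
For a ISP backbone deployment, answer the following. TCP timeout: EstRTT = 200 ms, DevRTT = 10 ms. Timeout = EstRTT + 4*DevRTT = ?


Given: EstRTT = 200 ms, DevRTT = 10 ms
Timeout = EstRTT + 4 * DevRTT
4 * DevRTT = 4 * 10 = 40
Timeout = 200 + 40 = 240 ms

240


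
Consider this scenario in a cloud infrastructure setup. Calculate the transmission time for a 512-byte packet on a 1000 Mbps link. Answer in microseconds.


Given: packet = 512 bytes, bandwidth = 1000 Mbps
Packet in bits = 512 * 8 = 4096 bits
Bandwidth = 1000 * 10^6 = 1000000000 bps
Time = 4096 / 1000000000 seconds
Time in us = 4096 * 10^6 / 1000000000 = 4.096

4.096


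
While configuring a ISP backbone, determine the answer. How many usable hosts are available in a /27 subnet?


Given: subnet mask /27
Host bits = 32 - 27 = 5
Total addresses = 2^5 = 32
Usable hosts = 32 - 2 (network + broadcast) = 30

30


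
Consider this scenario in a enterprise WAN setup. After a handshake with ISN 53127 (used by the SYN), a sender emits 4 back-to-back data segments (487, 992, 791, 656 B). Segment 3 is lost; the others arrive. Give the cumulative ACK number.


SYN uses sequence number 53127; first data byte = ISN + 1 = 53128.
Segment 1: SEQ = 53128, len = 487 B, covers [53128, 53614]
Segment 2: SEQ = 53615, len = 992 B, covers [53615, 54606]
Segment 3: SEQ = 54607, len = 791 B, covers [54607, 55397] [LOST]
Segment 4: SEQ = 55398, len = 656 B, covers [55398, 56053]
In-order data received: bytes [53128, 54606] (segments 1..2).
Segment 3 missing -> gap begins at byte 54607; later segments buffered out of order.
Cumulative ACK = next expected in-order byte = 53128 + 487 + 992 = 54607

54607


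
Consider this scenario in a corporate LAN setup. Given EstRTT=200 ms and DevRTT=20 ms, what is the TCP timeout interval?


Given: EstRTT = 200 ms, DevRTT = 20 ms
Timeout = EstRTT + 4 * DevRTT
4 * DevRTT = 4 * 20 = 80
Timeout = 200 + 80 = 280 ms

280


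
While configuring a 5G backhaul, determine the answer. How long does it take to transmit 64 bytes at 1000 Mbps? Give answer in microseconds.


Given: packet = 64 bytes, bandwidth = 1000 Mbps
Packet in bits = 64 * 8 = 512 bits
Bandwidth = 1000 * 10^6 = 1000000000 bps
Time = 512 / 1000000000 seconds
Time in us = 512 * 10^6 / 1000000000 = 0.512

0.512


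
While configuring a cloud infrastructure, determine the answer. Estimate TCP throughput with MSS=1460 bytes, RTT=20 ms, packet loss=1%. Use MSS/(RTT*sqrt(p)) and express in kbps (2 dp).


Given: MSS = 1460 bytes, RTT = 20 ms, loss = 1%
RTT in seconds = 20 / 1000 = 0.02
Loss rate = 1% = 0.01
sqrt(loss) = sqrt(0.01) = 0.1
Throughput (bytes/s) = 1460 / (0.02 * 0.1) = 730000.0000
Throughput (kbps) = 730000.0000 * 8 / 1000 = 5840.000000 -> 5840.00 kbps (2 dp)

5840.00


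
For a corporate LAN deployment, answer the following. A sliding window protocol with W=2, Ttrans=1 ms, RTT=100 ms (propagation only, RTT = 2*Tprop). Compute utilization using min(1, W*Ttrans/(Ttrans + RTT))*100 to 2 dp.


Given: W = 2, Ttrans = 1 ms, RTT = 100 ms (= 2 * Tprop, Tprop = 50 ms)
Cycle time = Ttrans + RTT = 1 + 100 = 101 ms (first packet sent until its ACK returns)
W * Ttrans = 2 * 1 = 2 ms of sending per cycle
W * Ttrans / (Ttrans + RTT) = 2 / 101 = 0.019802
U = min(1, 0.019802) = 0.019802
U% = 1.98%

1.98


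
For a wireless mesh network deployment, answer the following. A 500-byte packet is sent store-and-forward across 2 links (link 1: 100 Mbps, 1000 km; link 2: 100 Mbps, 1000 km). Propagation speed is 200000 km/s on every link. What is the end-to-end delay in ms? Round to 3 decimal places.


Packet = 500 bytes = 4000 bits. Store-and-forward: sum (t_trans + t_prop) per link.
Link 1: t_trans = 4000/(100*10^6) s = 0.0400 ms; t_prop = 1000/200000 s = 5.0000 ms; subtotal = 5.0400 ms
Link 2: t_trans = 4000/(100*10^6) s = 0.0400 ms; t_prop = 1000/200000 s = 5.0000 ms; subtotal = 5.0400 ms
End-to-end = 5.0400 + 5.0400 = 10.0800 ms -> 10.080 ms (3 dp)

10.080


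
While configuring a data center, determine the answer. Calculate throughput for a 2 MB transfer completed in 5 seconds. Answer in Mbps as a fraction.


Given: file = 2 MB, time = 5 s
File in Mb = 2 * 8 = 16 Mb
Throughput = 16 / 5 Mbps
Throughput = 16/5 Mbps

16/5


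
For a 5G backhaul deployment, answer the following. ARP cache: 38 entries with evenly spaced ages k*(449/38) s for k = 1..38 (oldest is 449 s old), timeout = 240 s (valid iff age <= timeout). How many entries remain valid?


Ages are k * 449/38 s for k = 1..38 (spacing = 11.8158 s).
Entry k is valid iff k * 449/38 <= 240 iff k <= 38 * 240 / 449 = 20.3118
n_valid = floor(20.3118) = 20
(n_stale = 38 - 20 = 18)

20


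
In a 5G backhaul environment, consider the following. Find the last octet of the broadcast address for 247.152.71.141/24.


Given: IP = 247.152.71.141, prefix = /24
Host bits = 32 - 24 = 8
Network last octet = 141 AND mask = 0
Host part size = 2^8 - 1 = 255
Broadcast last octet = 0 OR 255 = 255

255


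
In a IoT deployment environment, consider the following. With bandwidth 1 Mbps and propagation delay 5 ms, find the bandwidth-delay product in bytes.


Given: bandwidth = 1 Mbps, delay = 5 ms
BDP in bits = 1 * 10^6 * 5 / 1000
BDP in bits = 5000
BDP in bytes = 5000 / 8 = 625

625


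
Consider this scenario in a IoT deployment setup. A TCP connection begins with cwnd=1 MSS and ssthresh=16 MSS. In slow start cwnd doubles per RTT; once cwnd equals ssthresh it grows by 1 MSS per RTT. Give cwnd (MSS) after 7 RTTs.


RTT 0: cwnd = 1 MSS (initial)
RTT 1: cwnd = 2 MSS (slow start, doubled)
RTT 2: cwnd = 4 MSS (slow start, doubled)
RTT 3: cwnd = 8 MSS (slow start, doubled)
RTT 4: cwnd = 16 MSS (slow start, doubled)
RTT 5: cwnd = 17 MSS (congestion avoidance, +1)
RTT 6: cwnd = 18 MSS (congestion avoidance, +1)
RTT 7: cwnd = 19 MSS (congestion avoidance, +1)

19


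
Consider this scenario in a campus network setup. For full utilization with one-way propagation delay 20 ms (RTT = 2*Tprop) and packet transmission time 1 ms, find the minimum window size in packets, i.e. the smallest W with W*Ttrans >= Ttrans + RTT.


Given: Ttrans = 1 ms, RTT = 40 ms (= 2 * Tprop, Tprop = 20 ms)
Time until first ACK returns = Ttrans + RTT = 1 + 40 = 41 ms
Need W * Ttrans >= Ttrans + RTT  ->  W >= (Ttrans + RTT) / Ttrans
(Ttrans + RTT) / Ttrans = 41 / 1 = 41
W_min = ceil(41) = 41

41


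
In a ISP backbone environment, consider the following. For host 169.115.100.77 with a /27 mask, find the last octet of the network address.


Given: IP = 169.115.100.77, prefix = /27
Subnet mask = 255.255.255.224
Last octet of IP: 77
Last octet of mask: 224
Network last octet = 77 AND 224 = 64

64


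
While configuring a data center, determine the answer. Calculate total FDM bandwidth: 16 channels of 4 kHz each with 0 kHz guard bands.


Given: 16 channels, 4 kHz each, guard = 0 kHz
Channel bandwidth = 16 * 4 = 64 kHz
Guard bands = 15 gaps * 0 kHz = 0 kHz
Total = 64 + 0 = 64 kHz

64


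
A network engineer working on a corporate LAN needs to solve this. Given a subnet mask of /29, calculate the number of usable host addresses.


Given: subnet mask /29
Host bits = 32 - 29 = 3
Total addresses = 2^3 = 8
Usable hosts = 8 - 2 (network + broadcast) = 6

6


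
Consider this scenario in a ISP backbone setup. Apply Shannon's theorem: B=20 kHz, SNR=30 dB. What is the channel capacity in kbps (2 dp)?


Given: B = 20 kHz, SNR = 30 dB
SNR linear = 10^(30/10) = 1000
1 + SNR = 1001
log2(1001) = 9.9672262588
C = 20 * 1000 * 9.9672262588 = 199344.5252 bps
C = 199.344525 kbps -> 199.34 kbps (2 dp)

199.34


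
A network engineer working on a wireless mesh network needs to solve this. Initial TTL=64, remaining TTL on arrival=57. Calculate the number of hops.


Given: initial TTL = 64, received TTL = 57
Hops = initial TTL - received TTL
Hops = 64 - 57 = 7

7


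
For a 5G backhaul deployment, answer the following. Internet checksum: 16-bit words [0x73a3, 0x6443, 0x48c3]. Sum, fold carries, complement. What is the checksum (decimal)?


Given words: [0x73a3, 0x6443, 0x48c3]
Step 1: Sum all words
Raw sum = 29603 + 25667 + 18627 = 73897
Step 2: Fold carry: (8361 + 1) = 8362
One's complement = ~8362 & 0xFFFF = 57173

57173


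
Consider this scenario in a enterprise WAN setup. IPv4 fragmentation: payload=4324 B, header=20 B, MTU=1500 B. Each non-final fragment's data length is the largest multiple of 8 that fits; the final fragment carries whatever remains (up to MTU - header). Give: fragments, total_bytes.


Max data per non-final fragment = floor((MTU - header)/8)*8 = floor((1500 - 20)/8)*8 = floor(1480/8)*8 = 1480 B
Final fragment needs no 8-byte alignment: it can carry up to MTU - header = 1480 B
Non-final fragments needed = ceil((payload - 1480) / 1480) = ceil(2844/1480) = ceil(1.9216) = 2
Number of fragments = 2 + 1 = 3
Fragment sizes (data): 2 * 1480 B + 1364 B (last, 1364 <= 1480 OK)
Total bytes sent = payload + n_frags * header = 4324 + 3*20 = 4324 + 60 = 4384 B

3, 4384


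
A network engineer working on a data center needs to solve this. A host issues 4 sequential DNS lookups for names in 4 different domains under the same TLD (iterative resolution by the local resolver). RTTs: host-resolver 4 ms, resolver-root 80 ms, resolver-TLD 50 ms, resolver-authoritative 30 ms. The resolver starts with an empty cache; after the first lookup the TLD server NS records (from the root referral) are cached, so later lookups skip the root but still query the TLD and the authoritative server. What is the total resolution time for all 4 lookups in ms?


Lookup 1 (cold cache): local + root + TLD + auth = 4 + 80 + 50 + 30 = 164 ms
Lookups 2..4 (TLD NS cached -> skip root; new domain -> still ask TLD and auth): local + TLD + auth = 4 + 50 + 30 = 84 ms each
Remaining 3 lookups: 3 * 84 = 252 ms
Total = 164 + 252 = 416 ms

416


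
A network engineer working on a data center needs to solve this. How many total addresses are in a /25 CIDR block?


Given: CIDR prefix /25
Host bits = 32 - 25 = 7
Total addresses = 2^7 = 128

128


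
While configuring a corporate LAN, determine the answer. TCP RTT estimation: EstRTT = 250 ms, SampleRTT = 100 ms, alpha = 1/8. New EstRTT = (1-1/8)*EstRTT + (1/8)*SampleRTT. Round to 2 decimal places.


Given: EstRTT = 250 ms, SampleRTT = 100 ms, alpha = 1/8
New EstRTT = (1 - alpha) * EstRTT + alpha * SampleRTT
(7/8) * 250 = 218.75
(1/8) * 100 = 12.5
New EstRTT = 218.75 + 12.5 = 231.25 ms -> 231.25 ms (2 dp)

231.25


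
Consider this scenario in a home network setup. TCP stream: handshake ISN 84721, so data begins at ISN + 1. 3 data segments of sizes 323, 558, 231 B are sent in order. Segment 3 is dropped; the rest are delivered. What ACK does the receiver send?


SYN uses sequence number 84721; first data byte = ISN + 1 = 84722.
Segment 1: SEQ = 84722, len = 323 B, covers [84722, 85044]
Segment 2: SEQ = 85045, len = 558 B, covers [85045, 85602]
Segment 3: SEQ = 85603, len = 231 B, covers [85603, 85833] [LOST]
In-order data received: bytes [84722, 85602] (segments 1..2).
Segment 3 missing -> gap begins at byte 85603.
Cumulative ACK = next expected in-order byte = 84722 + 323 + 558 = 85603

85603


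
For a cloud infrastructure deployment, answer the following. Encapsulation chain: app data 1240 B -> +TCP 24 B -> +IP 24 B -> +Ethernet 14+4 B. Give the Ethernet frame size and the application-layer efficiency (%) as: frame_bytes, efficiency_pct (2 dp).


TCP segment = 1240 + 24 = 1264 B
IP packet = 1264 + 24 = 1288 B
Ethernet frame = 1288 + 14 + 4 = 1306 B
Efficiency = app / frame = 1240 / 1306 = 0.949464 = 94.9464% -> 94.95% (2 dp)

1306, 94.95


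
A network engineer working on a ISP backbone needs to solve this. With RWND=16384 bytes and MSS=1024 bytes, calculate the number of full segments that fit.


Given: RWND = 16384 bytes, MSS = 1024 bytes
Full segments = floor(RWND / MSS)
Full segments = floor(16384 / 1024)
Full segments = floor(16.0) = 16

16


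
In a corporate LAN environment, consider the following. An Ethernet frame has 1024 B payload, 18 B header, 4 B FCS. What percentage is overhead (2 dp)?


Given: payload = 1024 B, header = 18 B, trailer = 4 B
Overhead bytes = header + trailer = 18 + 4 = 22
Total frame = payload + overhead = 1024 + 22 = 1046
Overhead % = 22 / 1046 * 100 = 2.1033% -> 2.10% (2 dp)

2.10


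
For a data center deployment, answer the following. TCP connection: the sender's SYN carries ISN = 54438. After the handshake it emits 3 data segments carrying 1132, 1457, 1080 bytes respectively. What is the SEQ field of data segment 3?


The SYN occupies sequence number ISN = 54438, so the first data byte is ISN + 1 = 54439.
SEQ of data segment i = (ISN + 1) + sum of payload sizes of segments 1..i-1.
Segment 1: SEQ = 54439, payload = 1132 bytes
Segment 2: SEQ = 55571, payload = 1457 bytes
Segment 3: SEQ = 57028, payload = 1080 bytes
SEQ of segment 3 = 54439 + 1132 + 1457 = 57028

57028


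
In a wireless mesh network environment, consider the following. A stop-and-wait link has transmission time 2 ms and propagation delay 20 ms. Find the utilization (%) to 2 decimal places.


Given: Ttrans = 2 ms, Tprop = 20 ms
RTT = 2 * Tprop = 2 * 20 = 40 ms
U = Ttrans / (Ttrans + RTT)
U = 2 / (2 + 40)
U = 2 / 42 = 0.047619
U% = 4.76%

4.76


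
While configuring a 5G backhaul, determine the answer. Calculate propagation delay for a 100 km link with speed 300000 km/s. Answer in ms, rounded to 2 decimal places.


Given: distance = 100 km, speed = 300000 km/s
Delay = distance / speed = 100 / 300000 seconds
Delay in ms = 100 * 1000 / 300000
Delay = 0.3333 ms
Rounded to 2 dp = 0.33 ms

0.33


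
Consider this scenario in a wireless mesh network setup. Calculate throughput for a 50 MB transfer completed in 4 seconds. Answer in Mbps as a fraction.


Given: file = 50 MB, time = 4 s
File in Mb = 50 * 8 = 400 Mb
Throughput = 400 / 4 Mbps
Throughput = 100 Mbps

100


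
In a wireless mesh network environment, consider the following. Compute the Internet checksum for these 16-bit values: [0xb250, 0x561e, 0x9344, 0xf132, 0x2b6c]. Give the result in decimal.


Given words: [0xb250, 0x561e, 0x9344, 0xf132, 0x2b6c]
Step 1: Sum all words
Raw sum = 45648 + 22046 + 37700 + 61746 + 11116 = 178256
Step 2: Fold carry: (47184 + 2) = 47186
One's complement = ~47186 & 0xFFFF = 18349

18349


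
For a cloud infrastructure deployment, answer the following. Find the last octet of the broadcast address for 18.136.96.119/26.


Given: IP = 18.136.96.119, prefix = /26
Host bits = 32 - 26 = 6
Network last octet = 119 AND mask = 64
Host part size = 2^6 - 1 = 63
Broadcast last octet = 64 OR 63 = 127

127


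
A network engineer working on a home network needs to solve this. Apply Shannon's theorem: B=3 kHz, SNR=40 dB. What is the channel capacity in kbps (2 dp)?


Given: B = 3 kHz, SNR = 40 dB
SNR linear = 10^(40/10) = 10000
1 + SNR = 10001
log2(10001) = 13.2878566418
C = 3 * 1000 * 13.2878566418 = 39863.5699 bps
C = 39.863570 kbps -> 39.86 kbps (2 dp)

39.86


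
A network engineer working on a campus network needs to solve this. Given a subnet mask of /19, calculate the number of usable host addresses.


Given: subnet mask /19
Host bits = 32 - 19 = 13
Total addresses = 2^13 = 8192
Usable hosts = 8192 - 2 (network + broadcast) = 8190

8190


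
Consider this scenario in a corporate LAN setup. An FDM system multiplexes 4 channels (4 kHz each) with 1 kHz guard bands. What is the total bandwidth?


Given: 4 channels, 4 kHz each, guard = 1 kHz
Channel bandwidth = 4 * 4 = 16 kHz
Guard bands = 3 gaps * 1 kHz = 3 kHz
Total = 16 + 3 = 19 kHz

19


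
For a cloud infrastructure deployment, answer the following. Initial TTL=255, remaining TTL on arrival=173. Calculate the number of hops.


Given: initial TTL = 255, received TTL = 173
Hops = initial TTL - received TTL
Hops = 255 - 173 = 82

82


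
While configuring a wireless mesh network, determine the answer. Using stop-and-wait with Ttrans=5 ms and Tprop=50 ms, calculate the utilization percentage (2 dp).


Given: Ttrans = 5 ms, Tprop = 50 ms
RTT = 2 * Tprop = 2 * 50 = 100 ms
U = Ttrans / (Ttrans + RTT)
U = 5 / (5 + 100)
U = 5 / 105 = 0.047619
U% = 4.76%

4.76


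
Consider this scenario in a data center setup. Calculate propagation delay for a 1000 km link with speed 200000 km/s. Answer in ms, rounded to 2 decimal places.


Given: distance = 1000 km, speed = 200000 km/s
Delay = distance / speed = 1000 / 200000 seconds
Delay in ms = 1000 * 1000 / 200000
Delay = 5.0000 ms
Rounded to 2 dp = 5.00 ms

5.00


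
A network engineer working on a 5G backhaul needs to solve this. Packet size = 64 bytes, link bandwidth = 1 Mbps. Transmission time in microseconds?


Given: packet = 64 bytes, bandwidth = 1 Mbps
Packet in bits = 64 * 8 = 512 bits
Bandwidth = 1 * 10^6 = 1000000 bps
Time = 512 / 1000000 seconds
Time in us = 512 * 10^6 / 1000000 = 512

512


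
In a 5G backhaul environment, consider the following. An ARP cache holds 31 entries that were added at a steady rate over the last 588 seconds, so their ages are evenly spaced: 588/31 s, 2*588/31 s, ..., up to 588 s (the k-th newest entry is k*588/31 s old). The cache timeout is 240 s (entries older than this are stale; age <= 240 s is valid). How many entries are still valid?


Ages are k * 588/31 s for k = 1..31 (spacing = 18.9677 s).
Entry k is valid iff k * 588/31 <= 240 iff k <= 31 * 240 / 588 = 12.6531
n_valid = floor(12.6531) = 12
(n_stale = 31 - 12 = 19)

12


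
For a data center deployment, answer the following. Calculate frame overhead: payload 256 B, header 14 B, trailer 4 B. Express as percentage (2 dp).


Given: payload = 256 B, header = 14 B, trailer = 4 B
Overhead bytes = header + trailer = 14 + 4 = 18
Total frame = payload + overhead = 256 + 18 = 274
Overhead % = 18 / 274 * 100 = 6.5693% -> 6.57% (2 dp)

6.57


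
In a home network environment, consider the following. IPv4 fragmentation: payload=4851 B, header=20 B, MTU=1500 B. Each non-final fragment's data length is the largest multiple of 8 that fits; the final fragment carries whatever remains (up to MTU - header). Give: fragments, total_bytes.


Max data per non-final fragment = floor((MTU - header)/8)*8 = floor((1500 - 20)/8)*8 = floor(1480/8)*8 = 1480 B
Final fragment needs no 8-byte alignment: it can carry up to MTU - header = 1480 B
Non-final fragments needed = ceil((payload - 1480) / 1480) = ceil(3371/1480) = ceil(2.2777) = 3
Number of fragments = 3 + 1 = 4
Fragment sizes (data): 3 * 1480 B + 411 B (last, 411 <= 1480 OK)
Total bytes sent = payload + n_frags * header = 4851 + 4*20 = 4851 + 80 = 4931 B

4, 4931


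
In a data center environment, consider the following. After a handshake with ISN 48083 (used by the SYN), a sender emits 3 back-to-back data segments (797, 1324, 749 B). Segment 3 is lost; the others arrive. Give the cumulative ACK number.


SYN uses sequence number 48083; first data byte = ISN + 1 = 48084.
Segment 1: SEQ = 48084, len = 797 B, covers [48084, 48880]
Segment 2: SEQ = 48881, len = 1324 B, covers [48881, 50204]
Segment 3: SEQ = 50205, len = 749 B, covers [50205, 50953] [LOST]
In-order data received: bytes [48084, 50204] (segments 1..2).
Segment 3 missing -> gap begins at byte 50205.
Cumulative ACK = next expected in-order byte = 48084 + 797 + 1324 = 50205

50205


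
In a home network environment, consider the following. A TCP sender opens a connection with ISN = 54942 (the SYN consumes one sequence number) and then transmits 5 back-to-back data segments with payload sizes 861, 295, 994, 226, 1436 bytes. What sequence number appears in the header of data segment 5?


The SYN occupies sequence number ISN = 54942, so the first data byte is ISN + 1 = 54943.
SEQ of data segment i = (ISN + 1) + sum of payload sizes of segments 1..i-1.
Segment 1: SEQ = 54943, payload = 861 bytes
Segment 2: SEQ = 55804, payload = 295 bytes
Segment 3: SEQ = 56099, payload = 994 bytes
Segment 4: SEQ = 57093, payload = 226 bytes
Segment 5: SEQ = 57319, payload = 1436 bytes
SEQ of segment 5 = 54943 + 861 + 295 + 994 + 226 = 57319

57319


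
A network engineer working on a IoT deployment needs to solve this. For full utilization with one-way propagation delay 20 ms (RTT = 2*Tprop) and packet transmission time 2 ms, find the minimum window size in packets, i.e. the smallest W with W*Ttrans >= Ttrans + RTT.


Given: Ttrans = 2 ms, RTT = 40 ms (= 2 * Tprop, Tprop = 20 ms)
Time until first ACK returns = Ttrans + RTT = 2 + 40 = 42 ms
Need W * Ttrans >= Ttrans + RTT  ->  W >= (Ttrans + RTT) / Ttrans
(Ttrans + RTT) / Ttrans = 42 / 2 = 21
W_min = ceil(21) = 21

21


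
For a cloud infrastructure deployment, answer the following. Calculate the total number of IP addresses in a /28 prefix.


Given: CIDR prefix /28
Host bits = 32 - 28 = 4
Total addresses = 2^4 = 16

16


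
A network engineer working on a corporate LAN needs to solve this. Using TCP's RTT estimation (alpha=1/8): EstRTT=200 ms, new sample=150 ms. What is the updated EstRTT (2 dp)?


Given: EstRTT = 200 ms, SampleRTT = 150 ms, alpha = 1/8
New EstRTT = (1 - alpha) * EstRTT + alpha * SampleRTT
(7/8) * 200 = 175
(1/8) * 150 = 18.75
New EstRTT = 175 + 18.75 = 193.75 ms -> 193.75 ms (2 dp)

193.75


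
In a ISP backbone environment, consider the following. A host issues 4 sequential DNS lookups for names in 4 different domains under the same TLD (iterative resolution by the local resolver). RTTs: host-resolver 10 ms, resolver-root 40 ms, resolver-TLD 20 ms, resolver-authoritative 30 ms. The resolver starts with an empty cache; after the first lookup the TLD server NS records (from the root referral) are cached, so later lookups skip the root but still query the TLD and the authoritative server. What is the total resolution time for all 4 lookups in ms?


Lookup 1 (cold cache): local + root + TLD + auth = 10 + 40 + 20 + 30 = 100 ms
Lookups 2..4 (TLD NS cached -> skip root; new domain -> still ask TLD and auth): local + TLD + auth = 10 + 20 + 30 = 60 ms each
Remaining 3 lookups: 3 * 60 = 180 ms
Total = 100 + 180 = 280 ms

280


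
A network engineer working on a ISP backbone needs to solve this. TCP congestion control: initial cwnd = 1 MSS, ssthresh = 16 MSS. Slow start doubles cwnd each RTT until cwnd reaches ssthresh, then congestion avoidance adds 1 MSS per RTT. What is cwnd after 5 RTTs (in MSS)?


RTT 0: cwnd = 1 MSS (initial)
RTT 1: cwnd = 2 MSS (slow start, doubled)
RTT 2: cwnd = 4 MSS (slow start, doubled)
RTT 3: cwnd = 8 MSS (slow start, doubled)
RTT 4: cwnd = 16 MSS (slow start, doubled)
RTT 5: cwnd = 17 MSS (congestion avoidance, +1)

17


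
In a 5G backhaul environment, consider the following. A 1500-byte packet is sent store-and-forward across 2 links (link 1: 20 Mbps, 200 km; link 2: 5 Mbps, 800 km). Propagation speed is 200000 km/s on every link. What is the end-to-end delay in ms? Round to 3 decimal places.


Packet = 1500 bytes = 12000 bits. Store-and-forward: sum (t_trans + t_prop) per link.
Link 1: t_trans = 12000/(20*10^6) s = 0.6000 ms; t_prop = 200/200000 s = 1.0000 ms; subtotal = 1.6000 ms
Link 2: t_trans = 12000/(5*10^6) s = 2.4000 ms; t_prop = 800/200000 s = 4.0000 ms; subtotal = 6.4000 ms
End-to-end = 1.6000 + 6.4000 = 8.0000 ms -> 8.000 ms (3 dp)

8.000


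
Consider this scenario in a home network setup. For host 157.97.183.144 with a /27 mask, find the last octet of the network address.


Given: IP = 157.97.183.144, prefix = /27
Subnet mask = 255.255.255.224
Last octet of IP: 144
Last octet of mask: 224
Network last octet = 144 AND 224 = 128

128


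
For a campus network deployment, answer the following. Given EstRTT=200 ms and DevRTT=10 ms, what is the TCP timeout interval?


Given: EstRTT = 200 ms, DevRTT = 10 ms
Timeout = EstRTT + 4 * DevRTT
4 * DevRTT = 4 * 10 = 40
Timeout = 200 + 40 = 240 ms

240


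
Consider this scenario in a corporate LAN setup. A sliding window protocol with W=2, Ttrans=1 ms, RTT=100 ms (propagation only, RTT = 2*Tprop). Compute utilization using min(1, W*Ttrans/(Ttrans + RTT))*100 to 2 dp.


Given: W = 2, Ttrans = 1 ms, RTT = 100 ms (= 2 * Tprop, Tprop = 50 ms)
Cycle time = Ttrans + RTT = 1 + 100 = 101 ms (first packet sent until its ACK returns)
W * Ttrans = 2 * 1 = 2 ms of sending per cycle
W * Ttrans / (Ttrans + RTT) = 2 / 101 = 0.019802
U = min(1, 0.019802) = 0.019802
U% = 1.98%

1.98


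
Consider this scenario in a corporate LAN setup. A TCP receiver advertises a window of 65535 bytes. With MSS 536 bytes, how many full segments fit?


Given: RWND = 65535 bytes, MSS = 536 bytes
Full segments = floor(RWND / MSS)
Full segments = floor(65535 / 536)
Full segments = floor(122.2668) = 122

122


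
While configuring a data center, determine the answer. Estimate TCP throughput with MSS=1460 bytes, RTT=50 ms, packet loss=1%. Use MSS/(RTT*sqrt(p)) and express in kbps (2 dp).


Given: MSS = 1460 bytes, RTT = 50 ms, loss = 1%
RTT in seconds = 50 / 1000 = 0.05
Loss rate = 1% = 0.01
sqrt(loss) = sqrt(0.01) = 0.1
Throughput (bytes/s) = 1460 / (0.05 * 0.1) = 292000.0000
Throughput (kbps) = 292000.0000 * 8 / 1000 = 2336.000000 -> 2336.00 kbps (2 dp)

2336.00


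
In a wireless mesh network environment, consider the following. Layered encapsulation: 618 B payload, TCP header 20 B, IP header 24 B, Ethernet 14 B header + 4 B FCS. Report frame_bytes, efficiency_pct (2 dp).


TCP segment = 618 + 20 = 638 B
IP packet = 638 + 24 = 662 B
Ethernet frame = 662 + 14 + 4 = 680 B
Efficiency = app / frame = 618 / 680 = 0.908824 = 90.8824% -> 90.88% (2 dp)

680, 90.88


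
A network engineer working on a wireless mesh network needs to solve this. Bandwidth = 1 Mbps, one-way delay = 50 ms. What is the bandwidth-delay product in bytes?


Given: bandwidth = 1 Mbps, delay = 50 ms
BDP in bits = 1 * 10^6 * 50 / 1000
BDP in bits = 50000
BDP in bytes = 50000 / 8 = 6250

6250


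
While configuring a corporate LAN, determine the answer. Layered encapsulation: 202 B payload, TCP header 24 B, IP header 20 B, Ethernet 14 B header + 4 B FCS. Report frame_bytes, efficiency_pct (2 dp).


TCP segment = 202 + 24 = 226 B
IP packet = 226 + 20 = 246 B
Ethernet frame = 246 + 14 + 4 = 264 B
Efficiency = app / frame = 202 / 264 = 0.765152 = 76.5152% -> 76.52% (2 dp)

264, 76.52


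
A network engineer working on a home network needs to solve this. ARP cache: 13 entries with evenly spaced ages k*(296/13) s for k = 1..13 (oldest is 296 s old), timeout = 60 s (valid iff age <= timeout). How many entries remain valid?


Ages are k * 296/13 s for k = 1..13 (spacing = 22.7692 s).
Entry k is valid iff k * 296/13 <= 60 iff k <= 13 * 60 / 296 = 2.6351
n_valid = floor(2.6351) = 2
(n_stale = 13 - 2 = 11)

2


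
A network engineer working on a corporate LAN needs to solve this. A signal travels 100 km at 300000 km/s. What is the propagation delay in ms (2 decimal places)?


Given: distance = 100 km, speed = 300000 km/s
Delay = distance / speed = 100 / 300000 seconds
Delay in ms = 100 * 1000 / 300000
Delay = 0.3333 ms
Rounded to 2 dp = 0.33 ms

0.33


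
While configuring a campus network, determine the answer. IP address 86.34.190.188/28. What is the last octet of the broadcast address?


Given: IP = 86.34.190.188, prefix = /28
Host bits = 32 - 28 = 4
Network last octet = 188 AND mask = 176
Host part size = 2^4 - 1 = 15
Broadcast last octet = 176 OR 15 = 191

191


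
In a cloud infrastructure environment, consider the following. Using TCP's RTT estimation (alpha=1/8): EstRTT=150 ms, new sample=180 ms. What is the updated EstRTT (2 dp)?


Given: EstRTT = 150 ms, SampleRTT = 180 ms, alpha = 1/8
New EstRTT = (1 - alpha) * EstRTT + alpha * SampleRTT
(7/8) * 150 = 131.25
(1/8) * 180 = 22.5
New EstRTT = 131.25 + 22.5 = 153.75 ms -> 153.75 ms (2 dp)

153.75


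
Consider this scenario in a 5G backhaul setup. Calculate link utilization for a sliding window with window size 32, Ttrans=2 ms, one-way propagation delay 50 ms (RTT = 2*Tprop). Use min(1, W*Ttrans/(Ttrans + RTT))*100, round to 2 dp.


Given: W = 32, Ttrans = 2 ms, RTT = 100 ms (= 2 * Tprop, Tprop = 50 ms)
Cycle time = Ttrans + RTT = 2 + 100 = 102 ms (first packet sent until its ACK returns)
W * Ttrans = 32 * 2 = 64 ms of sending per cycle
W * Ttrans / (Ttrans + RTT) = 64 / 102 = 0.627451
U = min(1, 0.627451) = 0.627451
U% = 62.75%

62.75


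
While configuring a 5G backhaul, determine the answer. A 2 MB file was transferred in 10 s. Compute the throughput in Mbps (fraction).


Given: file = 2 MB, time = 10 s
File in Mb = 2 * 8 = 16 Mb
Throughput = 16 / 10 Mbps
Throughput = 8/5 Mbps

8/5


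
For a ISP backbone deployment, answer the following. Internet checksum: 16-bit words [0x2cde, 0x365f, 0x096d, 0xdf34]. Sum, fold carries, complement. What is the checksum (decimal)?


Given words: [0x2cde, 0x365f, 0x096d, 0xdf34]
Step 1: Sum all words
Raw sum = 11486 + 13919 + 2413 + 57140 = 84958
Step 2: Fold carry: (19422 + 1) = 19423
One's complement = ~19423 & 0xFFFF = 46112

46112


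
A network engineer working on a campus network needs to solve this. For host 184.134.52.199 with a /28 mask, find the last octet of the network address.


Given: IP = 184.134.52.199, prefix = /28
Subnet mask = 255.255.255.240
Last octet of IP: 199
Last octet of mask: 240
Network last octet = 199 AND 240 = 192

192


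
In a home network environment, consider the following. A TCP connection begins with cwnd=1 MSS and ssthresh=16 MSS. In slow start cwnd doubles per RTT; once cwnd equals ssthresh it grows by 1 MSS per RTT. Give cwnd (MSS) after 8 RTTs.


RTT 0: cwnd = 1 MSS (initial)
RTT 1: cwnd = 2 MSS (slow start, doubled)
RTT 2: cwnd = 4 MSS (slow start, doubled)
RTT 3: cwnd = 8 MSS (slow start, doubled)
RTT 4: cwnd = 16 MSS (slow start, doubled)
RTT 5: cwnd = 17 MSS (congestion avoidance, +1)
RTT 6: cwnd = 18 MSS (congestion avoidance, +1)
RTT 7: cwnd = 19 MSS (congestion avoidance, +1)
RTT 8: cwnd = 20 MSS (congestion avoidance, +1)

20


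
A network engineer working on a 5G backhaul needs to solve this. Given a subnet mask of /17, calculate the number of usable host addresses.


Given: subnet mask /17
Host bits = 32 - 17 = 15
Total addresses = 2^15 = 32768
Usable hosts = 32768 - 2 (network + broadcast) = 32766

32766


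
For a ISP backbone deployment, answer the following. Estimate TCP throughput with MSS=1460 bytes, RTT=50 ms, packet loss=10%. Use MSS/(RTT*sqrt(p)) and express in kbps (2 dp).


Given: MSS = 1460 bytes, RTT = 50 ms, loss = 10%
RTT in seconds = 50 / 1000 = 0.05
Loss rate = 10% = 0.1
sqrt(loss) = sqrt(0.1) = 0.316227766017
Throughput (bytes/s) = 1460 / (0.05 * 0.316227766017) = 92338.5077
Throughput (kbps) = 92338.5077 * 8 / 1000 = 738.708061 -> 738.71 kbps (2 dp)

738.71


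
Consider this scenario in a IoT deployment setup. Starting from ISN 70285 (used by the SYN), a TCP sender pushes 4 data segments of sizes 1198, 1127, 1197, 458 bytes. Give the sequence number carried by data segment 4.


The SYN occupies sequence number ISN = 70285, so the first data byte is ISN + 1 = 70286.
SEQ of data segment i = (ISN + 1) + sum of payload sizes of segments 1..i-1.
Segment 1: SEQ = 70286, payload = 1198 bytes
Segment 2: SEQ = 71484, payload = 1127 bytes
Segment 3: SEQ = 72611, payload = 1197 bytes
Segment 4: SEQ = 73808, payload = 458 bytes
SEQ of segment 4 = 70286 + 1198 + 1127 + 1197 = 73808

73808


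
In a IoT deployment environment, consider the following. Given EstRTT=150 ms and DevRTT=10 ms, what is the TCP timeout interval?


Given: EstRTT = 150 ms, DevRTT = 10 ms
Timeout = EstRTT + 4 * DevRTT
4 * DevRTT = 4 * 10 = 40
Timeout = 150 + 40 = 190 ms

190


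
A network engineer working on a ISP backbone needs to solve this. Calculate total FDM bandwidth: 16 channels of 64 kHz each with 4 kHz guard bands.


Given: 16 channels, 64 kHz each, guard = 4 kHz
Channel bandwidth = 16 * 64 = 1024 kHz
Guard bands = 15 gaps * 4 kHz = 60 kHz
Total = 1024 + 60 = 1084 kHz

1084


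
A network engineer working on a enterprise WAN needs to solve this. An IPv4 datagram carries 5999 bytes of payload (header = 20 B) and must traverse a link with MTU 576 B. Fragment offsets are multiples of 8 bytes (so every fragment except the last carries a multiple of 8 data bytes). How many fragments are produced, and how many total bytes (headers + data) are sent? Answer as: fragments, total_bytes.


Max data per non-final fragment = floor((MTU - header)/8)*8 = floor((576 - 20)/8)*8 = floor(556/8)*8 = 552 B
Final fragment needs no 8-byte alignment: it can carry up to MTU - header = 556 B
Non-final fragments needed = ceil((payload - 556) / 552) = ceil(5443/552) = ceil(9.8605) = 10
Number of fragments = 10 + 1 = 11
Fragment sizes (data): 10 * 552 B + 479 B (last, 479 <= 556 OK)
Total bytes sent = payload + n_frags * header = 5999 + 11*20 = 5999 + 220 = 6219 B

11, 6219


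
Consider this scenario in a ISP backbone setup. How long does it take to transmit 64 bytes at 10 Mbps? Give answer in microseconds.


Given: packet = 64 bytes, bandwidth = 10 Mbps
Packet in bits = 64 * 8 = 512 bits
Bandwidth = 10 * 10^6 = 10000000 bps
Time = 512 / 10000000 seconds
Time in us = 512 * 10^6 / 10000000 = 51.2

51.2


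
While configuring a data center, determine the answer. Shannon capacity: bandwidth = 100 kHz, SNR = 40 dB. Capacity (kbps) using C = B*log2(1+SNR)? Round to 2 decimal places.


Given: B = 100 kHz, SNR = 40 dB
SNR linear = 10^(40/10) = 10000
1 + SNR = 10001
log2(10001) = 13.2878566418
C = 100 * 1000 * 13.2878566418 = 1328785.6642 bps
C = 1328.785664 kbps -> 1328.79 kbps (2 dp)

1328.79


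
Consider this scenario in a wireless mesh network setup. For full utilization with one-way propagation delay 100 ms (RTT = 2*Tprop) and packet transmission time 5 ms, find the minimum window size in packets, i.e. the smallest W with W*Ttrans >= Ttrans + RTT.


Given: Ttrans = 5 ms, RTT = 200 ms (= 2 * Tprop, Tprop = 100 ms)
Time until first ACK returns = Ttrans + RTT = 5 + 200 = 205 ms
Need W * Ttrans >= Ttrans + RTT  ->  W >= (Ttrans + RTT) / Ttrans
(Ttrans + RTT) / Ttrans = 205 / 5 = 41
W_min = ceil(41) = 41

41


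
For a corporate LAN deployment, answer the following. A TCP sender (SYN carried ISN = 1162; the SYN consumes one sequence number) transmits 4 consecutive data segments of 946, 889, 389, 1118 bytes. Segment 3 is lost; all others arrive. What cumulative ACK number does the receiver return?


SYN uses sequence number 1162; first data byte = ISN + 1 = 1163.
Segment 1: SEQ = 1163, len = 946 B, covers [1163, 2108]
Segment 2: SEQ = 2109, len = 889 B, covers [2109, 2997]
Segment 3: SEQ = 2998, len = 389 B, covers [2998, 3386] [LOST]
Segment 4: SEQ = 3387, len = 1118 B, covers [3387, 4504]
In-order data received: bytes [1163, 2997] (segments 1..2).
Segment 3 missing -> gap begins at byte 2998; later segments buffered out of order.
Cumulative ACK = next expected in-order byte = 1163 + 946 + 889 = 2998

2998


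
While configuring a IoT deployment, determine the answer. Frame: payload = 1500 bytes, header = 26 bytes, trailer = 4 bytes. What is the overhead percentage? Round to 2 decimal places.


Given: payload = 1500 B, header = 26 B, trailer = 4 B
Overhead bytes = header + trailer = 26 + 4 = 30
Total frame = payload + overhead = 1500 + 30 = 1530
Overhead % = 30 / 1530 * 100 = 1.9608% -> 1.96% (2 dp)

1.96


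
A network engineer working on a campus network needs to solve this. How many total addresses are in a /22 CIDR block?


Given: CIDR prefix /22
Host bits = 32 - 22 = 10
Total addresses = 2^10 = 1024

1024


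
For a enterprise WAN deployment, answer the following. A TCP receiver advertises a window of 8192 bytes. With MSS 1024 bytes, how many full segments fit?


Given: RWND = 8192 bytes, MSS = 1024 bytes
Full segments = floor(RWND / MSS)
Full segments = floor(8192 / 1024)
Full segments = floor(8.0) = 8

8


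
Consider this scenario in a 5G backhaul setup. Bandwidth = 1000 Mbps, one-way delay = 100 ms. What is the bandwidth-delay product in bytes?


Given: bandwidth = 1000 Mbps, delay = 100 ms
BDP in bits = 1000 * 10^6 * 100 / 1000
BDP in bits = 100000000
BDP in bytes = 100000000 / 8 = 12500000

12500000


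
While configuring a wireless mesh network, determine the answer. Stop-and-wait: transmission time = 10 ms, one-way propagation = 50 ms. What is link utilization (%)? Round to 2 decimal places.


Given: Ttrans = 10 ms, Tprop = 50 ms
RTT = 2 * Tprop = 2 * 50 = 100 ms
U = Ttrans / (Ttrans + RTT)
U = 10 / (10 + 100)
U = 10 / 110 = 0.090909
U% = 9.09%

9.09


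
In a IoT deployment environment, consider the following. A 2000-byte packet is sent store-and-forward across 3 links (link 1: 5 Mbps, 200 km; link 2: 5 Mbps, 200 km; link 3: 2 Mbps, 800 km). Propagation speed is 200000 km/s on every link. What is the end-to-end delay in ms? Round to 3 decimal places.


Packet = 2000 bytes = 16000 bits. Store-and-forward: sum (t_trans + t_prop) per link.
Link 1: t_trans = 16000/(5*10^6) s = 3.2000 ms; t_prop = 200/200000 s = 1.0000 ms; subtotal = 4.2000 ms
Link 2: t_trans = 16000/(5*10^6) s = 3.2000 ms; t_prop = 200/200000 s = 1.0000 ms; subtotal = 4.2000 ms
Link 3: t_trans = 16000/(2*10^6) s = 8.0000 ms; t_prop = 800/200000 s = 4.0000 ms; subtotal = 12.0000 ms
End-to-end = 4.2000 + 4.2000 + 12.0000 = 20.4000 ms -> 20.400 ms (3 dp)

20.400
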